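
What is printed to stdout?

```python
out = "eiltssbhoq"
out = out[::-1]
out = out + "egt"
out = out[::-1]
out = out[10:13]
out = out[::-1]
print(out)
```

reverse → 'qohbsstlie'
+ 'egt' → 'qohbsstlieegt'
reverse → 'tgeeiltssbhoq'
slice [10:13] → 'hoq'
reverse → 'qoh'

qoh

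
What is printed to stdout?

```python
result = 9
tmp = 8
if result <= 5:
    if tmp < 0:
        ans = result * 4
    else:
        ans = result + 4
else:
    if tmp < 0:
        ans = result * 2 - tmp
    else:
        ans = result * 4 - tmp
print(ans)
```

result=9, tmp=8
result <= 5 is False; tmp < 0 is False
→ ans = result * 4 - tmp = 28

28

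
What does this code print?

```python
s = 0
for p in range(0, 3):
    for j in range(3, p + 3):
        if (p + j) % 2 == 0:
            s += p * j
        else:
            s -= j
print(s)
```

p=1,j=3: even sum, s = 0+3 = 3
p=2,j=3: odd sum, s = 3-3 = 0
p=2,j=4: even sum, s = 0+8 = 8

8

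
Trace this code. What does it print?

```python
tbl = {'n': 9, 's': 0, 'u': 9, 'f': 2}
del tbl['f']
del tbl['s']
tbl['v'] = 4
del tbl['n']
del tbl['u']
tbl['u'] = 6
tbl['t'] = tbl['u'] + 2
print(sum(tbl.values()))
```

18

del 'f' → {'n': 9, 's': 0, 'u': 9}
del 's' → {'n': 9, 'u': 9}
tbl['v'] = 4 → {'n': 9, 'u': 9, 'v': 4}
del 'n' → {'u': 9, 'v': 4}
del 'u' → {'v': 4}
tbl['u'] = 6 → {'v': 4, 'u': 6}
tbl['t'] = tbl['u']+2 = 8 → {'v': 4, 'u': 6, 't': 8}
sum of values = 18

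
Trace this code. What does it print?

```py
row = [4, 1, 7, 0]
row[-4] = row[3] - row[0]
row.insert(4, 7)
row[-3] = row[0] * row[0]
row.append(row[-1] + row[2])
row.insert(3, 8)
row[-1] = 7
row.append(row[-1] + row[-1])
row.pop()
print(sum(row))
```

row[-4] = row[3]-row[0] = 0-4 = -4 → [-4, 1, 7, 0]
insert 7 at 4 → [-4, 1, 7, 0, 7]
row[-3] = row[0]*row[0] = (-4)*(-4) = 16 → [-4, 1, 16, 0, 7]
append row[-1]+row[2] = 7+16 = 23 → [-4, 1, 16, 0, 7, 23]
insert 8 at 3 → [-4, 1, 16, 8, 0, 7, 23]
row[-1] = 7 → [-4, 1, 16, 8, 0, 7, 7]
append row[-1]+row[-1] = 7+7 = 14 → [-4, 1, 16, 8, 0, 7, 7, 14]
pop() removes 14 → [-4, 1, 16, 8, 0, 7, 7]
sum = 35

35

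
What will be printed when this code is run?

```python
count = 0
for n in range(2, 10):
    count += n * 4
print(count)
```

n=2: count = 0+2*4 = 8
n=3: count = 8+3*4 = 20
n=4: count = 20+4*4 = 36
n=5: count = 36+5*4 = 56
n=6: count = 56+6*4 = 80
n=7: count = 80+7*4 = 108
n=8: count = 108+8*4 = 140
n=9: count = 140+9*4 = 176

176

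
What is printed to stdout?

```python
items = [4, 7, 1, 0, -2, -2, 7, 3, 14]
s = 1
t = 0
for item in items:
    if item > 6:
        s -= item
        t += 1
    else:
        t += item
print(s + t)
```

item=4: not >6; t=4
item=7: >6, s = 1-7 = -6; t=5
item=1: not >6; t=6
item=0: not >6; t=6
item=-2: not >6; t=4
item=-2: not >6; t=2
item=7: >6, s = (-6)-7 = -13; t=3
item=3: not >6; t=6
item=14: >6, s = (-13)-14 = -27; t=7
s+t = (-27)+7 = -20

-20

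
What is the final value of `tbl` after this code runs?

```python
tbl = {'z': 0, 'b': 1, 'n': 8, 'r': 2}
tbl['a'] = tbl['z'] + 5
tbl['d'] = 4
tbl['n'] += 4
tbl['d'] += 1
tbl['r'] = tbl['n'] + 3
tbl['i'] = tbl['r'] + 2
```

{'z': 0, 'b': 1, 'n': 12, 'r': 15, 'a': 5, 'd': 5, 'i': 17}

tbl['a'] = tbl['z']+5 = 5 → {'z': 0, 'b': 1, 'n': 8, 'r': 2, 'a': 5}
tbl['d'] = 4 → {'z': 0, 'b': 1, 'n': 8, 'r': 2, 'a': 5, 'd': 4}
tbl['n'] = 8+4 = 12 → {'z': 0, 'b': 1, 'n': 12, 'r': 2, 'a': 5, 'd': 4}
tbl['d'] = 4+1 = 5 → {'z': 0, 'b': 1, 'n': 12, 'r': 2, 'a': 5, 'd': 5}
tbl['r'] = tbl['n']+3 = 15 → {'z': 0, 'b': 1, 'n': 12, 'r': 15, 'a': 5, 'd': 5}
tbl['i'] = tbl['r']+2 = 17 → {'z': 0, 'b': 1, 'n': 12, 'r': 15, 'a': 5, 'd': 5, 'i': 17}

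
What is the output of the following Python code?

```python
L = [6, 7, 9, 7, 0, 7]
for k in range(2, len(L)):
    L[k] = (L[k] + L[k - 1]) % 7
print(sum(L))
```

k=2: L[2] = (9+7)%7 = 2 → [6, 7, 2, 7, 0, 7]
k=3: L[3] = (7+2)%7 = 2 → [6, 7, 2, 2, 0, 7]
k=4: L[4] = (0+2)%7 = 2 → [6, 7, 2, 2, 2, 7]
k=5: L[5] = (7+2)%7 = 2 → [6, 7, 2, 2, 2, 2]
sum = 21

21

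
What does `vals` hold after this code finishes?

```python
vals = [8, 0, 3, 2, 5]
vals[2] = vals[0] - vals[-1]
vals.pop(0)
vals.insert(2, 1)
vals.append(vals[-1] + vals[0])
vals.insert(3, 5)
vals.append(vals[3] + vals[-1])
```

[0, 3, 1, 5, 2, 5, 5, 10]

vals[2] = vals[0]-vals[-1] = 8-5 = 3 → [8, 0, 3, 2, 5]
pop(0) removes 8 → [0, 3, 2, 5]
insert 1 at 2 → [0, 3, 1, 2, 5]
append vals[-1]+vals[0] = 5+0 = 5 → [0, 3, 1, 2, 5, 5]
insert 5 at 3 → [0, 3, 1, 5, 2, 5, 5]
append vals[3]+vals[-1] = 5+5 = 10 → [0, 3, 1, 5, 2, 5, 5, 10]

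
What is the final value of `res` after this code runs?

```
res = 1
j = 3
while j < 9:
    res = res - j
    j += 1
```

j=3: res = 1-3 = -2
j=4: res = (-2)-4 = -6
j=5: res = (-6)-5 = -11
j=6: res = (-11)-6 = -17
j=7: res = (-17)-7 = -24
j=8: res = (-24)-8 = -32

-32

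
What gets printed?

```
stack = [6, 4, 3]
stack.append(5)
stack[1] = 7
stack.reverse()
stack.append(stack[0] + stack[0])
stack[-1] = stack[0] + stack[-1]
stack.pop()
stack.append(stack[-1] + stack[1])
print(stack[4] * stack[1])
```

append 5 → [6, 4, 3, 5]
stack[1] = 7 → [6, 7, 3, 5]
reverse → [5, 3, 7, 6]
append stack[0]+stack[0] = 5+5 = 10 → [5, 3, 7, 6, 10]
stack[-1] = stack[0]+stack[-1] = 5+10 = 15 → [5, 3, 7, 6, 15]
pop() removes 15 → [5, 3, 7, 6]
append stack[-1]+stack[1] = 6+3 = 9 → [5, 3, 7, 6, 9]
stack[4]*stack[1] = 9*3 = 27

27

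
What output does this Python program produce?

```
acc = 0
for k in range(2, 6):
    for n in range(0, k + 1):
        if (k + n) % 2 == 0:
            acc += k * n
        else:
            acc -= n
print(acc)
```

k=2,n=0: even sum, acc = 0+0 = 0
k=2,n=1: odd sum, acc = 0-1 = -1
k=2,n=2: even sum, acc = (-1)+4 = 3
k=3,n=0: odd sum, acc = 3-0 = 3
k=3,n=1: even sum, acc = 3+3 = 6
k=3,n=2: odd sum, acc = 6-2 = 4
k=3,n=3: even sum, acc = 4+9 = 13
k=4,n=0: even sum, acc = 13+0 = 13
k=4,n=1: odd sum, acc = 13-1 = 12
k=4,n=2: even sum, acc = 12+8 = 20
k=4,n=3: odd sum, acc = 20-3 = 17
k=4,n=4: even sum, acc = 17+16 = 33
k=5,n=0: odd sum, acc = 33-0 = 33
k=5,n=1: even sum, acc = 33+5 = 38
k=5,n=2: odd sum, acc = 38-2 = 36
k=5,n=3: even sum, acc = 36+15 = 51
k=5,n=4: odd sum, acc = 51-4 = 47
k=5,n=5: even sum, acc = 47+25 = 72

72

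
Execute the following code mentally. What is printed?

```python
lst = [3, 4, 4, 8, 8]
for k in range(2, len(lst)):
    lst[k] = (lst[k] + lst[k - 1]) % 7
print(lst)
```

[3, 4, 1, 2, 3]

k=2: lst[2] = (4+4)%7 = 1 → [3, 4, 1, 8, 8]
k=3: lst[3] = (8+1)%7 = 2 → [3, 4, 1, 2, 8]
k=4: lst[4] = (8+2)%7 = 3 → [3, 4, 1, 2, 3]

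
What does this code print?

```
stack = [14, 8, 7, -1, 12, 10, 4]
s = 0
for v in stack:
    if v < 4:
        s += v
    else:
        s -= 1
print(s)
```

v=14: not <4, s = 0-1 = -1
v=8: not <4, s = (-1)-1 = -2
v=7: not <4, s = (-2)-1 = -3
v=-1: <4, s = (-3)+(-1) = -4
v=12: not <4, s = (-4)-1 = -5
v=10: not <4, s = (-5)-1 = -6
v=4: not <4, s = (-6)-1 = -7

-7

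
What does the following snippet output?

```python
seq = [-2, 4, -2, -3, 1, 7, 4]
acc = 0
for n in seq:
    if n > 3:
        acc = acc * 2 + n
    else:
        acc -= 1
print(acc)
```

n=-2: not >3, acc = 0-1 = -1
n=4: >3, acc = (-1)*2+4 = 2
n=-2: not >3, acc = 2-1 = 1
n=-3: not >3, acc = 1-1 = 0
n=1: not >3, acc = 0-1 = -1
n=7: >3, acc = (-1)*2+7 = 5
n=4: >3, acc = 5*2+4 = 14

14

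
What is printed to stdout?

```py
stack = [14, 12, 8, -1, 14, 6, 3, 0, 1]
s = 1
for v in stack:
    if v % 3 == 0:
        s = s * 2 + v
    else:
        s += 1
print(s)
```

183

v=14: not %3==0, s = 1+1 = 2
v=12: %3==0, s = 2*2+12 = 16
v=8: not %3==0, s = 16+1 = 17
v=-1: not %3==0, s = 17+1 = 18
v=14: not %3==0, s = 18+1 = 19
v=6: %3==0, s = 19*2+6 = 44
v=3: %3==0, s = 44*2+3 = 91
v=0: %3==0, s = 91*2+0 = 182
v=1: not %3==0, s = 182+1 = 183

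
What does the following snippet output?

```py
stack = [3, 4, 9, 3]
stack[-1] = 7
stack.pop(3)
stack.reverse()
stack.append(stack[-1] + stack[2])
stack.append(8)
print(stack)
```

[9, 4, 3, 6, 8]

stack[-1] = 7 → [3, 4, 9, 7]
pop(3) removes 7 → [3, 4, 9]
reverse → [9, 4, 3]
append stack[-1]+stack[2] = 3+3 = 6 → [9, 4, 3, 6]
append 8 → [9, 4, 3, 6, 8]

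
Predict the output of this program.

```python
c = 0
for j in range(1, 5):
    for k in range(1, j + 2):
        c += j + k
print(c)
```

j=1,k=1: c = 0+2 = 2
j=1,k=2: c = 2+3 = 5
j=2,k=1: c = 5+3 = 8
j=2,k=2: c = 8+4 = 12
j=2,k=3: c = 12+5 = 17
j=3,k=1: c = 17+4 = 21
j=3,k=2: c = 21+5 = 26
j=3,k=3: c = 26+6 = 32
j=3,k=4: c = 32+7 = 39
j=4,k=1: c = 39+5 = 44
j=4,k=2: c = 44+6 = 50
j=4,k=3: c = 50+7 = 57
j=4,k=4: c = 57+8 = 65
j=4,k=5: c = 65+9 = 74

74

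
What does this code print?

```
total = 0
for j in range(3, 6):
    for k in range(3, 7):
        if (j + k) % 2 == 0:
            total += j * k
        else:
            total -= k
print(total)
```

76

j=3,k=3: even sum, total = 0+9 = 9
j=3,k=4: odd sum, total = 9-4 = 5
j=3,k=5: even sum, total = 5+15 = 20
j=3,k=6: odd sum, total = 20-6 = 14
j=4,k=3: odd sum, total = 14-3 = 11
j=4,k=4: even sum, total = 11+16 = 27
j=4,k=5: odd sum, total = 27-5 = 22
j=4,k=6: even sum, total = 22+24 = 46
j=5,k=3: even sum, total = 46+15 = 61
j=5,k=4: odd sum, total = 61-4 = 57
j=5,k=5: even sum, total = 57+25 = 82
j=5,k=6: odd sum, total = 82-6 = 76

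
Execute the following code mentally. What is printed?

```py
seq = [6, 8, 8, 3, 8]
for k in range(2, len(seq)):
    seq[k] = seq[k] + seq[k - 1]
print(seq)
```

[6, 8, 16, 19, 27]

k=2: seq[2] = 8+8 = 16 → [6, 8, 16, 3, 8]
k=3: seq[3] = 3+16 = 19 → [6, 8, 16, 19, 8]
k=4: seq[4] = 8+19 = 27 → [6, 8, 16, 19, 27]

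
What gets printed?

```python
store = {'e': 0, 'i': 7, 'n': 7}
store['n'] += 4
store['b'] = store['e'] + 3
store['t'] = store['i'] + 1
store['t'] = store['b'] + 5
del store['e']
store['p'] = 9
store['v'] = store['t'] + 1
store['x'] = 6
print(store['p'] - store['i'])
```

2

store['n'] = 7+4 = 11 → {'e': 0, 'i': 7, 'n': 11}
store['b'] = store['e']+3 = 3 → {'e': 0, 'i': 7, 'n': 11, 'b': 3}
store['t'] = store['i']+1 = 8 → {'e': 0, 'i': 7, 'n': 11, 'b': 3, 't': 8}
store['t'] = store['b']+5 = 8 → {'e': 0, 'i': 7, 'n': 11, 'b': 3, 't': 8}
del 'e' → {'i': 7, 'n': 11, 'b': 3, 't': 8}
store['p'] = 9 → {'i': 7, 'n': 11, 'b': 3, 't': 8, 'p': 9}
store['v'] = store['t']+1 = 9 → {'i': 7, 'n': 11, 'b': 3, 't': 8, 'p': 9, 'v': 9}
store['x'] = 6 → {'i': 7, 'n': 11, 'b': 3, 't': 8, 'p': 9, 'v': 9, 'x': 6}
store['p']-store['i'] = 9-7 = 2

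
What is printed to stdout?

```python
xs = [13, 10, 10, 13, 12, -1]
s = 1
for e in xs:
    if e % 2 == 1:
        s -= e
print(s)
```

-24

e=13: odd, s = 1-13 = -12
e=10: not odd
e=10: not odd
e=13: odd, s = (-12)-13 = -25
e=12: not odd
e=-1: odd, s = (-25)-(-1) = -24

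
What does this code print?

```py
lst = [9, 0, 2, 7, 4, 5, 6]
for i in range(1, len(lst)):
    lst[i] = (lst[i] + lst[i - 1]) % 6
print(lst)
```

[9, 3, 5, 0, 4, 3, 3]

i=1: lst[1] = (0+9)%6 = 3 → [9, 3, 2, 7, 4, 5, 6]
i=2: lst[2] = (2+3)%6 = 5 → [9, 3, 5, 7, 4, 5, 6]
i=3: lst[3] = (7+5)%6 = 0 → [9, 3, 5, 0, 4, 5, 6]
i=4: lst[4] = (4+0)%6 = 4 → [9, 3, 5, 0, 4, 5, 6]
i=5: lst[5] = (5+4)%6 = 3 → [9, 3, 5, 0, 4, 3, 6]
i=6: lst[6] = (6+3)%6 = 3 → [9, 3, 5, 0, 4, 3, 3]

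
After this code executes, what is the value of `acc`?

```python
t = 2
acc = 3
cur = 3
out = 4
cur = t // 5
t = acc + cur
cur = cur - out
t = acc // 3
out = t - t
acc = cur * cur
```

cur = 2//5 = 0
t = 3+0 = 3
cur = 0-4 = -4
t = 3//3 = 1
out = 1-1 = 0
acc = (-4)*(-4) = 16

16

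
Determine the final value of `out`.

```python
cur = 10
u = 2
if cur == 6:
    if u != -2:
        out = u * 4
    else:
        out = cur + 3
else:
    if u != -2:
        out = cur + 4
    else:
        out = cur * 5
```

14

cur=10, u=2
cur == 6 is False; u != -2 is True
→ out = cur + 4 = 14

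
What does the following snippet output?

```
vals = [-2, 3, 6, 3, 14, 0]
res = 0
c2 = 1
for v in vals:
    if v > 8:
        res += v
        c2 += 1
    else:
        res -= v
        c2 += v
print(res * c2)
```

48

v=-2: not >8, res = 0-(-2) = 2; c2=-1
v=3: not >8, res = 2-3 = -1; c2=2
v=6: not >8, res = (-1)-6 = -7; c2=8
v=3: not >8, res = (-7)-3 = -10; c2=11
v=14: >8, res = (-10)+14 = 4; c2=12
v=0: not >8, res = 4-0 = 4; c2=12
res*c2 = 4*12 = 48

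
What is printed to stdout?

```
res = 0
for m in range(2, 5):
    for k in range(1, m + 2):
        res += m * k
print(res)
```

102

m=2,k=1: res = 0+2 = 2
m=2,k=2: res = 2+4 = 6
m=2,k=3: res = 6+6 = 12
m=3,k=1: res = 12+3 = 15
m=3,k=2: res = 15+6 = 21
m=3,k=3: res = 21+9 = 30
m=3,k=4: res = 30+12 = 42
m=4,k=1: res = 42+4 = 46
m=4,k=2: res = 46+8 = 54
m=4,k=3: res = 54+12 = 66
m=4,k=4: res = 66+16 = 82
m=4,k=5: res = 82+20 = 102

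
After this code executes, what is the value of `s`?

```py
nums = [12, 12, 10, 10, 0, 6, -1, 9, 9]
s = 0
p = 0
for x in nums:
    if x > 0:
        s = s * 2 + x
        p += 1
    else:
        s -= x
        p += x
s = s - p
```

x=12: >0, s = 0*2+12 = 12; p=1
x=12: >0, s = 12*2+12 = 36; p=2
x=10: >0, s = 36*2+10 = 82; p=3
x=10: >0, s = 82*2+10 = 174; p=4
x=0: not >0, s = 174-0 = 174; p=4
x=6: >0, s = 174*2+6 = 354; p=5
x=-1: not >0, s = 354-(-1) = 355; p=4
x=9: >0, s = 355*2+9 = 719; p=5
x=9: >0, s = 719*2+9 = 1447; p=6
s-p = 1447-6 = 1441

1441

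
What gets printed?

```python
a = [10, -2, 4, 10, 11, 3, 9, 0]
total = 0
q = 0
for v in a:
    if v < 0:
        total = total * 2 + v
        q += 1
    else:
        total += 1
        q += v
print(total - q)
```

v=10: not <0, total = 0+1 = 1; q=10
v=-2: <0, total = 1*2+(-2) = 0; q=11
v=4: not <0, total = 0+1 = 1; q=15
v=10: not <0, total = 1+1 = 2; q=25
v=11: not <0, total = 2+1 = 3; q=36
v=3: not <0, total = 3+1 = 4; q=39
v=9: not <0, total = 4+1 = 5; q=48
v=0: not <0, total = 5+1 = 6; q=48
total-q = 6-48 = -42

-42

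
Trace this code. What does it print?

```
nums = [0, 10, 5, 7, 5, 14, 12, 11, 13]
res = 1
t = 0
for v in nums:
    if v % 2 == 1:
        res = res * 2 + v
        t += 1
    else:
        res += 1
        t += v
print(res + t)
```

336

v=0: not odd, res = 1+1 = 2; t=0
v=10: not odd, res = 2+1 = 3; t=10
v=5: odd, res = 3*2+5 = 11; t=11
v=7: odd, res = 11*2+7 = 29; t=12
v=5: odd, res = 29*2+5 = 63; t=13
v=14: not odd, res = 63+1 = 64; t=27
v=12: not odd, res = 64+1 = 65; t=39
v=11: odd, res = 65*2+11 = 141; t=40
v=13: odd, res = 141*2+13 = 295; t=41
res+t = 295+41 = 336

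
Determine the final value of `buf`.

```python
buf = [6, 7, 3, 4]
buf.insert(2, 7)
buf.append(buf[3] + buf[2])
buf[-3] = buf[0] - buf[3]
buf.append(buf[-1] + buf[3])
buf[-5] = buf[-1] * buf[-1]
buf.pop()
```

insert 7 at 2 → [6, 7, 7, 3, 4]
append buf[3]+buf[2] = 3+7 = 10 → [6, 7, 7, 3, 4, 10]
buf[-3] = buf[0]-buf[3] = 6-3 = 3 → [6, 7, 7, 3, 4, 10]
append buf[-1]+buf[3] = 10+3 = 13 → [6, 7, 7, 3, 4, 10, 13]
buf[-5] = buf[-1]*buf[-1] = 13*13 = 169 → [6, 7, 169, 3, 4, 10, 13]
pop() removes 13 → [6, 7, 169, 3, 4, 10]

[6, 7, 169, 3, 4, 10]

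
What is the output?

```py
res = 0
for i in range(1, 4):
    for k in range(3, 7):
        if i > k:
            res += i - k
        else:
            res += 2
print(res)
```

i=1,k=3: not 1>3, res = 0+2 = 2
i=1,k=4: not 1>4, res = 2+2 = 4
i=1,k=5: not 1>5, res = 4+2 = 6
i=1,k=6: not 1>6, res = 6+2 = 8
i=2,k=3: not 2>3, res = 8+2 = 10
i=2,k=4: not 2>4, res = 10+2 = 12
i=2,k=5: not 2>5, res = 12+2 = 14
i=2,k=6: not 2>6, res = 14+2 = 16
i=3,k=3: not 3>3, res = 16+2 = 18
i=3,k=4: not 3>4, res = 18+2 = 20
i=3,k=5: not 3>5, res = 20+2 = 22
i=3,k=6: not 3>6, res = 22+2 = 24

24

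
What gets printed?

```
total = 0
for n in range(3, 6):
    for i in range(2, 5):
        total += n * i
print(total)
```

n=3,i=2: total = 0+6 = 6
n=3,i=3: total = 6+9 = 15
n=3,i=4: total = 15+12 = 27
n=4,i=2: total = 27+8 = 35
n=4,i=3: total = 35+12 = 47
n=4,i=4: total = 47+16 = 63
n=5,i=2: total = 63+10 = 73
n=5,i=3: total = 73+15 = 88
n=5,i=4: total = 88+20 = 108

108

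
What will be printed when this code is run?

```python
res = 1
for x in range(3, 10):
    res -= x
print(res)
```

x=3: res = 1-3 = -2
x=4: res = (-2)-4 = -6
x=5: res = (-6)-5 = -11
x=6: res = (-11)-6 = -17
x=7: res = (-17)-7 = -24
x=8: res = (-24)-8 = -32
x=9: res = (-32)-9 = -41

-41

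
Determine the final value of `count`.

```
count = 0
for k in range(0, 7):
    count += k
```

21

k=0: count = 0+0 = 0
k=1: count = 0+1 = 1
k=2: count = 1+2 = 3
k=3: count = 3+3 = 6
k=4: count = 6+4 = 10
k=5: count = 10+5 = 15
k=6: count = 15+6 = 21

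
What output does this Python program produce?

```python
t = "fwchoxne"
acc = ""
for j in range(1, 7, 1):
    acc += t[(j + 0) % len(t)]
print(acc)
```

j=1: add t[1]='w' → 'w'
j=2: add t[2]='c' → 'wc'
j=3: add t[3]='h' → 'wch'
j=4: add t[4]='o' → 'wcho'
j=5: add t[5]='x' → 'wchox'
j=6: add t[6]='n' → 'wchoxn'

wchoxn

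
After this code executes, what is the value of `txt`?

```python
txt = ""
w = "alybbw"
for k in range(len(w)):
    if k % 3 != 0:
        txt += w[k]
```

k=0: skip
k=1: add 'l' → 'l'
k=2: add 'y' → 'ly'
k=3: skip
k=4: add 'b' → 'lyb'
k=5: add 'w' → 'lybw'

'lybw'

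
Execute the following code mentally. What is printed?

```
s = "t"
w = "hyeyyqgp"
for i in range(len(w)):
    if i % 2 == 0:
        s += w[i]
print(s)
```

i=0: add 'h' → 'th'
i=1: skip
i=2: add 'e' → 'the'
i=3: skip
i=4: add 'y' → 'they'
i=5: skip
i=6: add 'g' → 'theyg'
i=7: skip

theyg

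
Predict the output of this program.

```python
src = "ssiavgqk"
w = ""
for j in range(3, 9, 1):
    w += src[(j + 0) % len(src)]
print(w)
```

j=3: add src[3]='a' → 'a'
j=4: add src[4]='v' → 'av'
j=5: add src[5]='g' → 'avg'
j=6: add src[6]='q' → 'avgq'
j=7: add src[7]='k' → 'avgqk'
j=8: add src[0]='s' → 'avgqks'

avgqks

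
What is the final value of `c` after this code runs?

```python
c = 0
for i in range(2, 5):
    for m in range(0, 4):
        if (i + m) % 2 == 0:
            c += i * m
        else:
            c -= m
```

i=2,m=0: even sum, c = 0+0 = 0
i=2,m=1: odd sum, c = 0-1 = -1
i=2,m=2: even sum, c = (-1)+4 = 3
i=2,m=3: odd sum, c = 3-3 = 0
i=3,m=0: odd sum, c = 0-0 = 0
i=3,m=1: even sum, c = 0+3 = 3
i=3,m=2: odd sum, c = 3-2 = 1
i=3,m=3: even sum, c = 1+9 = 10
i=4,m=0: even sum, c = 10+0 = 10
i=4,m=1: odd sum, c = 10-1 = 9
i=4,m=2: even sum, c = 9+8 = 17
i=4,m=3: odd sum, c = 17-3 = 14

14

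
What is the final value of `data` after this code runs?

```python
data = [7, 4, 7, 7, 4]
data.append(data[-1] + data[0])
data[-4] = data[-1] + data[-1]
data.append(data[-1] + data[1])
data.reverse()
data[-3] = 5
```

[15, 11, 4, 7, 5, 4, 7]

append data[-1]+data[0] = 4+7 = 11 → [7, 4, 7, 7, 4, 11]
data[-4] = data[-1]+data[-1] = 11+11 = 22 → [7, 4, 22, 7, 4, 11]
append data[-1]+data[1] = 11+4 = 15 → [7, 4, 22, 7, 4, 11, 15]
reverse → [15, 11, 4, 7, 22, 4, 7]
data[-3] = 5 → [15, 11, 4, 7, 5, 4, 7]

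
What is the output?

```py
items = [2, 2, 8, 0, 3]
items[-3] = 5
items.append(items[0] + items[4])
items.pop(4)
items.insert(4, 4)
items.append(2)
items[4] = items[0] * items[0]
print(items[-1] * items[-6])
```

items[-3] = 5 → [2, 2, 5, 0, 3]
append items[0]+items[4] = 2+3 = 5 → [2, 2, 5, 0, 3, 5]
pop(4) removes 3 → [2, 2, 5, 0, 5]
insert 4 at 4 → [2, 2, 5, 0, 4, 5]
append 2 → [2, 2, 5, 0, 4, 5, 2]
items[4] = items[0]*items[0] = 2*2 = 4 → [2, 2, 5, 0, 4, 5, 2]
items[-1]*items[-6] = 2*2 = 4

4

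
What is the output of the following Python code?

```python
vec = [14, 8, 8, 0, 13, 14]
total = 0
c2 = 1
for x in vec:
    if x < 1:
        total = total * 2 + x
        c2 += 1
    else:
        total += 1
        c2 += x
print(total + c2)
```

x=14: not <1, total = 0+1 = 1; c2=15
x=8: not <1, total = 1+1 = 2; c2=23
x=8: not <1, total = 2+1 = 3; c2=31
x=0: <1, total = 3*2+0 = 6; c2=32
x=13: not <1, total = 6+1 = 7; c2=45
x=14: not <1, total = 7+1 = 8; c2=59
total+c2 = 8+59 = 67

67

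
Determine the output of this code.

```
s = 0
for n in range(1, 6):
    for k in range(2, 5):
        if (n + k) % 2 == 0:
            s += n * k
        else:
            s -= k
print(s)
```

39

n=1,k=2: odd sum, s = 0-2 = -2
n=1,k=3: even sum, s = (-2)+3 = 1
n=1,k=4: odd sum, s = 1-4 = -3
n=2,k=2: even sum, s = (-3)+4 = 1
n=2,k=3: odd sum, s = 1-3 = -2
n=2,k=4: even sum, s = (-2)+8 = 6
n=3,k=2: odd sum, s = 6-2 = 4
n=3,k=3: even sum, s = 4+9 = 13
n=3,k=4: odd sum, s = 13-4 = 9
n=4,k=2: even sum, s = 9+8 = 17
n=4,k=3: odd sum, s = 17-3 = 14
n=4,k=4: even sum, s = 14+16 = 30
n=5,k=2: odd sum, s = 30-2 = 28
n=5,k=3: even sum, s = 28+15 = 43
n=5,k=4: odd sum, s = 43-4 = 39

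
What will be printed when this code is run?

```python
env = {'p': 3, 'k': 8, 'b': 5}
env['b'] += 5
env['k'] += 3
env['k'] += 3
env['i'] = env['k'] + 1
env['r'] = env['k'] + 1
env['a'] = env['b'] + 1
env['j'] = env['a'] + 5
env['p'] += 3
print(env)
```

{'p': 6, 'k': 14, 'b': 10, 'i': 15, 'r': 15, 'a': 11, 'j': 16}

env['b'] = 5+5 = 10 → {'p': 3, 'k': 8, 'b': 10}
env['k'] = 8+3 = 11 → {'p': 3, 'k': 11, 'b': 10}
env['k'] = 11+3 = 14 → {'p': 3, 'k': 14, 'b': 10}
env['i'] = env['k']+1 = 15 → {'p': 3, 'k': 14, 'b': 10, 'i': 15}
env['r'] = env['k']+1 = 15 → {'p': 3, 'k': 14, 'b': 10, 'i': 15, 'r': 15}
env['a'] = env['b']+1 = 11 → {'p': 3, 'k': 14, 'b': 10, 'i': 15, 'r': 15, 'a': 11}
env['j'] = env['a']+5 = 16 → {'p': 3, 'k': 14, 'b': 10, 'i': 15, 'r': 15, 'a': 11, 'j': 16}
env['p'] = 3+3 = 6 → {'p': 6, 'k': 14, 'b': 10, 'i': 15, 'r': 15, 'a': 11, 'j': 16}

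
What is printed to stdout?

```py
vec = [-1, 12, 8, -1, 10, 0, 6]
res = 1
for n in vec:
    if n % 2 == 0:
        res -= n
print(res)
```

n=-1: not even
n=12: even, res = 1-12 = -11
n=8: even, res = (-11)-8 = -19
n=-1: not even
n=10: even, res = (-19)-10 = -29
n=0: even, res = (-29)-0 = -29
n=6: even, res = (-29)-6 = -35

-35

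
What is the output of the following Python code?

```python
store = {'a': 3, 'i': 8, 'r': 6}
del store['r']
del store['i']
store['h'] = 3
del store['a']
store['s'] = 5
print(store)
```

del 'r' → {'a': 3, 'i': 8}
del 'i' → {'a': 3}
store['h'] = 3 → {'a': 3, 'h': 3}
del 'a' → {'h': 3}
store['s'] = 5 → {'h': 3, 's': 5}

{'h': 3, 's': 5}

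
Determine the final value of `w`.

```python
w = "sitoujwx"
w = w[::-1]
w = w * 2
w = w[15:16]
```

reverse → 'xwjuotis'
repeat ×2 → 'xwjuotisxwjuotis'
slice [15:16] → 's'

's'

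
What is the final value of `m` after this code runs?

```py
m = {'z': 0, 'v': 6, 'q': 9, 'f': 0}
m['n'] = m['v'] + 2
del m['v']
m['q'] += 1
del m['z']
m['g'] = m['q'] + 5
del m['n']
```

{'q': 10, 'f': 0, 'g': 15}

m['n'] = m['v']+2 = 8 → {'z': 0, 'v': 6, 'q': 9, 'f': 0, 'n': 8}
del 'v' → {'z': 0, 'q': 9, 'f': 0, 'n': 8}
m['q'] = 9+1 = 10 → {'z': 0, 'q': 10, 'f': 0, 'n': 8}
del 'z' → {'q': 10, 'f': 0, 'n': 8}
m['g'] = m['q']+5 = 15 → {'q': 10, 'f': 0, 'n': 8, 'g': 15}
del 'n' → {'q': 10, 'f': 0, 'g': 15}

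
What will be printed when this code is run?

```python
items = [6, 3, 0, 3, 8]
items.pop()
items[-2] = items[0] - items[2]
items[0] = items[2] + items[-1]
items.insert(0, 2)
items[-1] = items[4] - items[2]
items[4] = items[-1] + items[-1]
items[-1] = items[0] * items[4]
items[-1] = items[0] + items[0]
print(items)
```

pop() removes 8 → [6, 3, 0, 3]
items[-2] = items[0]-items[2] = 6-0 = 6 → [6, 3, 6, 3]
items[0] = items[2]+items[-1] = 6+3 = 9 → [9, 3, 6, 3]
insert 2 at 0 → [2, 9, 3, 6, 3]
items[-1] = items[4]-items[2] = 3-3 = 0 → [2, 9, 3, 6, 0]
items[4] = items[-1]+items[-1] = 0+0 = 0 → [2, 9, 3, 6, 0]
items[-1] = items[0]*items[4] = 2*0 = 0 → [2, 9, 3, 6, 0]
items[-1] = items[0]+items[0] = 2+2 = 4 → [2, 9, 3, 6, 4]

[2, 9, 3, 6, 4]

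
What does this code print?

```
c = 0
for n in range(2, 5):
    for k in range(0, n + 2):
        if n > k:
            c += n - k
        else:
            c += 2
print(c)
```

n=2,k=0: 2>0, c = 0+2 = 2
n=2,k=1: 2>1, c = 2+1 = 3
n=2,k=2: not 2>2, c = 3+2 = 5
n=2,k=3: not 2>3, c = 5+2 = 7
n=3,k=0: 3>0, c = 7+3 = 10
n=3,k=1: 3>1, c = 10+2 = 12
n=3,k=2: 3>2, c = 12+1 = 13
n=3,k=3: not 3>3, c = 13+2 = 15
n=3,k=4: not 3>4, c = 15+2 = 17
n=4,k=0: 4>0, c = 17+4 = 21
n=4,k=1: 4>1, c = 21+3 = 24
n=4,k=2: 4>2, c = 24+2 = 26
n=4,k=3: 4>3, c = 26+1 = 27
n=4,k=4: not 4>4, c = 27+2 = 29
n=4,k=5: not 4>5, c = 29+2 = 31

31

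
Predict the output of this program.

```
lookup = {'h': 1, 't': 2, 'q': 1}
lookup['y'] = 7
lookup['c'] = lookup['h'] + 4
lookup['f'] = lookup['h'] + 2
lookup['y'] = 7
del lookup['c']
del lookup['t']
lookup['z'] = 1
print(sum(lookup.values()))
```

13

lookup['y'] = 7 → {'h': 1, 't': 2, 'q': 1, 'y': 7}
lookup['c'] = lookup['h']+4 = 5 → {'h': 1, 't': 2, 'q': 1, 'y': 7, 'c': 5}
lookup['f'] = lookup['h']+2 = 3 → {'h': 1, 't': 2, 'q': 1, 'y': 7, 'c': 5, 'f': 3}
lookup['y'] = 7 → {'h': 1, 't': 2, 'q': 1, 'y': 7, 'c': 5, 'f': 3}
del 'c' → {'h': 1, 't': 2, 'q': 1, 'y': 7, 'f': 3}
del 't' → {'h': 1, 'q': 1, 'y': 7, 'f': 3}
lookup['z'] = 1 → {'h': 1, 'q': 1, 'y': 7, 'f': 3, 'z': 1}
sum of values = 13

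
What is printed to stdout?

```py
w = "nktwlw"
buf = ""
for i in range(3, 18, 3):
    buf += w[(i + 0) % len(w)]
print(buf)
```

i=3: add w[3]='w' → 'w'
i=6: add w[0]='n' → 'wn'
i=9: add w[3]='w' → 'wnw'
i=12: add w[0]='n' → 'wnwn'
i=15: add w[3]='w' → 'wnwnw'

wnwnw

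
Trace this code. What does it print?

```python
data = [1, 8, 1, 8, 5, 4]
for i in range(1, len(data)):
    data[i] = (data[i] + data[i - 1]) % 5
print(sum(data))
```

i=1: data[1] = (8+1)%5 = 4 → [1, 4, 1, 8, 5, 4]
i=2: data[2] = (1+4)%5 = 0 → [1, 4, 0, 8, 5, 4]
i=3: data[3] = (8+0)%5 = 3 → [1, 4, 0, 3, 5, 4]
i=4: data[4] = (5+3)%5 = 3 → [1, 4, 0, 3, 3, 4]
i=5: data[5] = (4+3)%5 = 2 → [1, 4, 0, 3, 3, 2]
sum = 13

13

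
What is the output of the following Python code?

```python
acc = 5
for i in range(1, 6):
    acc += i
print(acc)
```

i=1: acc = 5+1 = 6
i=2: acc = 6+2 = 8
i=3: acc = 8+3 = 11
i=4: acc = 11+4 = 15
i=5: acc = 15+5 = 20

20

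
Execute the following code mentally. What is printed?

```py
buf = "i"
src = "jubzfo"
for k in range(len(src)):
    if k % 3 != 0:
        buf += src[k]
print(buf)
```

k=0: skip
k=1: add 'u' → 'iu'
k=2: add 'b' → 'iub'
k=3: skip
k=4: add 'f' → 'iubf'
k=5: add 'o' → 'iubfo'

iubfo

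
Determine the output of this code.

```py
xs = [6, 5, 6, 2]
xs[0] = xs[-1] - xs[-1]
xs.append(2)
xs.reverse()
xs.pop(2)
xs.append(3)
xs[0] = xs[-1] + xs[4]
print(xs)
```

[6, 2, 5, 0, 3]

xs[0] = xs[-1]-xs[-1] = 2-2 = 0 → [0, 5, 6, 2]
append 2 → [0, 5, 6, 2, 2]
reverse → [2, 2, 6, 5, 0]
pop(2) removes 6 → [2, 2, 5, 0]
append 3 → [2, 2, 5, 0, 3]
xs[0] = xs[-1]+xs[4] = 3+3 = 6 → [6, 2, 5, 0, 3]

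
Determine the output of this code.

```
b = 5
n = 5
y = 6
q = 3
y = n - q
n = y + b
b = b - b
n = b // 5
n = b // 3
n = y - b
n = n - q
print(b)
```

0

y = 5-3 = 2
n = 2+5 = 7
b = 5-5 = 0
n = 0//5 = 0
n = 0//3 = 0
n = 2-0 = 2
n = 2-3 = -1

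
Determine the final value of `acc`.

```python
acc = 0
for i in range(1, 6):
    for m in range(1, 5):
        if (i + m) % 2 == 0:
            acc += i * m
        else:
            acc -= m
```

46

i=1,m=1: even sum, acc = 0+1 = 1
i=1,m=2: odd sum, acc = 1-2 = -1
i=1,m=3: even sum, acc = (-1)+3 = 2
i=1,m=4: odd sum, acc = 2-4 = -2
i=2,m=1: odd sum, acc = (-2)-1 = -3
i=2,m=2: even sum, acc = (-3)+4 = 1
i=2,m=3: odd sum, acc = 1-3 = -2
i=2,m=4: even sum, acc = (-2)+8 = 6
i=3,m=1: even sum, acc = 6+3 = 9
i=3,m=2: odd sum, acc = 9-2 = 7
i=3,m=3: even sum, acc = 7+9 = 16
i=3,m=4: odd sum, acc = 16-4 = 12
i=4,m=1: odd sum, acc = 12-1 = 11
i=4,m=2: even sum, acc = 11+8 = 19
i=4,m=3: odd sum, acc = 19-3 = 16
i=4,m=4: even sum, acc = 16+16 = 32
i=5,m=1: even sum, acc = 32+5 = 37
i=5,m=2: odd sum, acc = 37-2 = 35
i=5,m=3: even sum, acc = 35+15 = 50
i=5,m=4: odd sum, acc = 50-4 = 46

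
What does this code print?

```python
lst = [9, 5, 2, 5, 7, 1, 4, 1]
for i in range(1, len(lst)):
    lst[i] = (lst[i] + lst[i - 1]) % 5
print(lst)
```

[9, 4, 1, 1, 3, 4, 3, 4]

i=1: lst[1] = (5+9)%5 = 4 → [9, 4, 2, 5, 7, 1, 4, 1]
i=2: lst[2] = (2+4)%5 = 1 → [9, 4, 1, 5, 7, 1, 4, 1]
i=3: lst[3] = (5+1)%5 = 1 → [9, 4, 1, 1, 7, 1, 4, 1]
i=4: lst[4] = (7+1)%5 = 3 → [9, 4, 1, 1, 3, 1, 4, 1]
i=5: lst[5] = (1+3)%5 = 4 → [9, 4, 1, 1, 3, 4, 4, 1]
i=6: lst[6] = (4+4)%5 = 3 → [9, 4, 1, 1, 3, 4, 3, 1]
i=7: lst[7] = (1+3)%5 = 4 → [9, 4, 1, 1, 3, 4, 3, 4]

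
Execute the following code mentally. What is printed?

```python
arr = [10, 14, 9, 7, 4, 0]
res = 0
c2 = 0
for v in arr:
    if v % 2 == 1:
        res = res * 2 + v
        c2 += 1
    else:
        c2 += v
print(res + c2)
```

55

v=10: not odd; c2=10
v=14: not odd; c2=24
v=9: odd, res = 0*2+9 = 9; c2=25
v=7: odd, res = 9*2+7 = 25; c2=26
v=4: not odd; c2=30
v=0: not odd; c2=30
res+c2 = 25+30 = 55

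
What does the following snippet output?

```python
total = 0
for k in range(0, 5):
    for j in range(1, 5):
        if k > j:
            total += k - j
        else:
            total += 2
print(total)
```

38

k=0,j=1: not 0>1, total = 0+2 = 2
k=0,j=2: not 0>2, total = 2+2 = 4
k=0,j=3: not 0>3, total = 4+2 = 6
k=0,j=4: not 0>4, total = 6+2 = 8
k=1,j=1: not 1>1, total = 8+2 = 10
k=1,j=2: not 1>2, total = 10+2 = 12
k=1,j=3: not 1>3, total = 12+2 = 14
k=1,j=4: not 1>4, total = 14+2 = 16
k=2,j=1: 2>1, total = 16+1 = 17
k=2,j=2: not 2>2, total = 17+2 = 19
k=2,j=3: not 2>3, total = 19+2 = 21
k=2,j=4: not 2>4, total = 21+2 = 23
k=3,j=1: 3>1, total = 23+2 = 25
k=3,j=2: 3>2, total = 25+1 = 26
k=3,j=3: not 3>3, total = 26+2 = 28
k=3,j=4: not 3>4, total = 28+2 = 30
k=4,j=1: 4>1, total = 30+3 = 33
k=4,j=2: 4>2, total = 33+2 = 35
k=4,j=3: 4>3, total = 35+1 = 36
k=4,j=4: not 4>4, total = 36+2 = 38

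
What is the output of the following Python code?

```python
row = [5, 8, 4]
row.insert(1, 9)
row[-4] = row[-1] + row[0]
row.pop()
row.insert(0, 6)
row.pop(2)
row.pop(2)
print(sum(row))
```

insert 9 at 1 → [5, 9, 8, 4]
row[-4] = row[-1]+row[0] = 4+5 = 9 → [9, 9, 8, 4]
pop() removes 4 → [9, 9, 8]
insert 6 at 0 → [6, 9, 9, 8]
pop(2) removes 9 → [6, 9, 8]
pop(2) removes 8 → [6, 9]
sum = 15

15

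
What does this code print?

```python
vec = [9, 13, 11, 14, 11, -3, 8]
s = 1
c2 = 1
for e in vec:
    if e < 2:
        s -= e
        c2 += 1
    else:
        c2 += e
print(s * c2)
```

272

e=9: not <2; c2=10
e=13: not <2; c2=23
e=11: not <2; c2=34
e=14: not <2; c2=48
e=11: not <2; c2=59
e=-3: <2, s = 1-(-3) = 4; c2=60
e=8: not <2; c2=68
s*c2 = 4*68 = 272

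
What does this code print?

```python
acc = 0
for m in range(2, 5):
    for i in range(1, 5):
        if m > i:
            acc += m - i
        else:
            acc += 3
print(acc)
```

m=2,i=1: 2>1, acc = 0+1 = 1
m=2,i=2: not 2>2, acc = 1+3 = 4
m=2,i=3: not 2>3, acc = 4+3 = 7
m=2,i=4: not 2>4, acc = 7+3 = 10
m=3,i=1: 3>1, acc = 10+2 = 12
m=3,i=2: 3>2, acc = 12+1 = 13
m=3,i=3: not 3>3, acc = 13+3 = 16
m=3,i=4: not 3>4, acc = 16+3 = 19
m=4,i=1: 4>1, acc = 19+3 = 22
m=4,i=2: 4>2, acc = 22+2 = 24
m=4,i=3: 4>3, acc = 24+1 = 25
m=4,i=4: not 4>4, acc = 25+3 = 28

28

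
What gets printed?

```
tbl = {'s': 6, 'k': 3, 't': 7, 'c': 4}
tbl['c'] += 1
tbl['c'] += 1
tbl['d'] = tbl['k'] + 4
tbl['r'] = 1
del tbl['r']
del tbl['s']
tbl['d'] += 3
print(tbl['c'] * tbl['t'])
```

42

tbl['c'] = 4+1 = 5 → {'s': 6, 'k': 3, 't': 7, 'c': 5}
tbl['c'] = 5+1 = 6 → {'s': 6, 'k': 3, 't': 7, 'c': 6}
tbl['d'] = tbl['k']+4 = 7 → {'s': 6, 'k': 3, 't': 7, 'c': 6, 'd': 7}
tbl['r'] = 1 → {'s': 6, 'k': 3, 't': 7, 'c': 6, 'd': 7, 'r': 1}
del 'r' → {'s': 6, 'k': 3, 't': 7, 'c': 6, 'd': 7}
del 's' → {'k': 3, 't': 7, 'c': 6, 'd': 7}
tbl['d'] = 7+3 = 10 → {'k': 3, 't': 7, 'c': 6, 'd': 10}
tbl['c']*tbl['t'] = 6*7 = 42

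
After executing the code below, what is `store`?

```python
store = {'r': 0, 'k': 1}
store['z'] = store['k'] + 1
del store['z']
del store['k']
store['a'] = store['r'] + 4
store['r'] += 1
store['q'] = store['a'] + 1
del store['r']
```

{'a': 4, 'q': 5}

store['z'] = store['k']+1 = 2 → {'r': 0, 'k': 1, 'z': 2}
del 'z' → {'r': 0, 'k': 1}
del 'k' → {'r': 0}
store['a'] = store['r']+4 = 4 → {'r': 0, 'a': 4}
store['r'] = 0+1 = 1 → {'r': 1, 'a': 4}
store['q'] = store['a']+1 = 5 → {'r': 1, 'a': 4, 'q': 5}
del 'r' → {'a': 4, 'q': 5}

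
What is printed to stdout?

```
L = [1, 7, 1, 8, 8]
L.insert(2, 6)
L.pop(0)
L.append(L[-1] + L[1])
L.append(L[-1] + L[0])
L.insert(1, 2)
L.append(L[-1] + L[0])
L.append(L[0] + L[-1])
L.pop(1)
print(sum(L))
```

128

insert 6 at 2 → [1, 7, 6, 1, 8, 8]
pop(0) removes 1 → [7, 6, 1, 8, 8]
append L[-1]+L[1] = 8+6 = 14 → [7, 6, 1, 8, 8, 14]
append L[-1]+L[0] = 14+7 = 21 → [7, 6, 1, 8, 8, 14, 21]
insert 2 at 1 → [7, 2, 6, 1, 8, 8, 14, 21]
append L[-1]+L[0] = 21+7 = 28 → [7, 2, 6, 1, 8, 8, 14, 21, 28]
append L[0]+L[-1] = 7+28 = 35 → [7, 2, 6, 1, 8, 8, 14, 21, 28, 35]
pop(1) removes 2 → [7, 6, 1, 8, 8, 14, 21, 28, 35]
sum = 128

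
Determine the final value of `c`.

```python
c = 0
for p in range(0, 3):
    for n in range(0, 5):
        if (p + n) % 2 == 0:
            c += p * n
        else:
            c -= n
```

p=0,n=0: even sum, c = 0+0 = 0
p=0,n=1: odd sum, c = 0-1 = -1
p=0,n=2: even sum, c = (-1)+0 = -1
p=0,n=3: odd sum, c = (-1)-3 = -4
p=0,n=4: even sum, c = (-4)+0 = -4
p=1,n=0: odd sum, c = (-4)-0 = -4
p=1,n=1: even sum, c = (-4)+1 = -3
p=1,n=2: odd sum, c = (-3)-2 = -5
p=1,n=3: even sum, c = (-5)+3 = -2
p=1,n=4: odd sum, c = (-2)-4 = -6
p=2,n=0: even sum, c = (-6)+0 = -6
p=2,n=1: odd sum, c = (-6)-1 = -7
p=2,n=2: even sum, c = (-7)+4 = -3
p=2,n=3: odd sum, c = (-3)-3 = -6
p=2,n=4: even sum, c = (-6)+8 = 2

2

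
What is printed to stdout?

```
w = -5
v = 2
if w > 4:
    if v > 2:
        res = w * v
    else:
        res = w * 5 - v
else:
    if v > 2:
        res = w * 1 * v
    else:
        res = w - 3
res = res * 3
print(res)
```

-24

w=-5, v=2
w > 4 is False; v > 2 is False
→ res = w - 3 = -8
res = (-8)*3 = -24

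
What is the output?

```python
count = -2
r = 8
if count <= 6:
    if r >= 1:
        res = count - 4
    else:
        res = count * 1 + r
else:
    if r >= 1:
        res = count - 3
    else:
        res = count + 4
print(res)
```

count=-2, r=8
count <= 6 is True; r >= 1 is True
→ res = count - 4 = -6

-6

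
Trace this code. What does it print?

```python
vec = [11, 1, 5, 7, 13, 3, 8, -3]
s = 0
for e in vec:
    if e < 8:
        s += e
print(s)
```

13

e=11: not <8
e=1: <8, s = 0+1 = 1
e=5: <8, s = 1+5 = 6
e=7: <8, s = 6+7 = 13
e=13: not <8
e=3: <8, s = 13+3 = 16
e=8: not <8
e=-3: <8, s = 16+(-3) = 13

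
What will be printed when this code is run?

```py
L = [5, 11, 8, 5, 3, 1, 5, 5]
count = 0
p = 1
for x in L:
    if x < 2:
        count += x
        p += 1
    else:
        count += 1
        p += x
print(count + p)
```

x=5: not <2, count = 0+1 = 1; p=6
x=11: not <2, count = 1+1 = 2; p=17
x=8: not <2, count = 2+1 = 3; p=25
x=5: not <2, count = 3+1 = 4; p=30
x=3: not <2, count = 4+1 = 5; p=33
x=1: <2, count = 5+1 = 6; p=34
x=5: not <2, count = 6+1 = 7; p=39
x=5: not <2, count = 7+1 = 8; p=44
count+p = 8+44 = 52

52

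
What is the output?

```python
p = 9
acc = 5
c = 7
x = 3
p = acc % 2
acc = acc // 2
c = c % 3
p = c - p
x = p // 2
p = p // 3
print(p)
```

0

p = 5%2 = 1
acc = 5//2 = 2
c = 7%3 = 1
p = 1-1 = 0
x = 0//2 = 0
p = 0//3 = 0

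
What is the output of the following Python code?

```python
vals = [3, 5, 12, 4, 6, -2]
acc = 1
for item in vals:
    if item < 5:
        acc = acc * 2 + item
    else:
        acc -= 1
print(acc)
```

item=3: <5, acc = 1*2+3 = 5
item=5: not <5, acc = 5-1 = 4
item=12: not <5, acc = 4-1 = 3
item=4: <5, acc = 3*2+4 = 10
item=6: not <5, acc = 10-1 = 9
item=-2: <5, acc = 9*2+(-2) = 16

16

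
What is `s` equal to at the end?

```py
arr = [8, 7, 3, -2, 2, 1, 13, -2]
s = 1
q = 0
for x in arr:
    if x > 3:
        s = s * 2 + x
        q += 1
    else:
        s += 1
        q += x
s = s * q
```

380

x=8: >3, s = 1*2+8 = 10; q=1
x=7: >3, s = 10*2+7 = 27; q=2
x=3: not >3, s = 27+1 = 28; q=5
x=-2: not >3, s = 28+1 = 29; q=3
x=2: not >3, s = 29+1 = 30; q=5
x=1: not >3, s = 30+1 = 31; q=6
x=13: >3, s = 31*2+13 = 75; q=7
x=-2: not >3, s = 75+1 = 76; q=5
s*q = 76*5 = 380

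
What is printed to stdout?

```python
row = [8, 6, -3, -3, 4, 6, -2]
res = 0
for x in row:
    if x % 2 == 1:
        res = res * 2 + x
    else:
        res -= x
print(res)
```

-73

x=8: not odd, res = 0-8 = -8
x=6: not odd, res = (-8)-6 = -14
x=-3: odd, res = (-14)*2+(-3) = -31
x=-3: odd, res = (-31)*2+(-3) = -65
x=4: not odd, res = (-65)-4 = -69
x=6: not odd, res = (-69)-6 = -75
x=-2: not odd, res = (-75)-(-2) = -73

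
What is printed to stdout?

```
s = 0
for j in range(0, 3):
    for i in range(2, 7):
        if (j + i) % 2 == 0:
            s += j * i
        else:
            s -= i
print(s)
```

4

j=0,i=2: even sum, s = 0+0 = 0
j=0,i=3: odd sum, s = 0-3 = -3
j=0,i=4: even sum, s = (-3)+0 = -3
j=0,i=5: odd sum, s = (-3)-5 = -8
j=0,i=6: even sum, s = (-8)+0 = -8
j=1,i=2: odd sum, s = (-8)-2 = -10
j=1,i=3: even sum, s = (-10)+3 = -7
j=1,i=4: odd sum, s = (-7)-4 = -11
j=1,i=5: even sum, s = (-11)+5 = -6
j=1,i=6: odd sum, s = (-6)-6 = -12
j=2,i=2: even sum, s = (-12)+4 = -8
j=2,i=3: odd sum, s = (-8)-3 = -11
j=2,i=4: even sum, s = (-11)+8 = -3
j=2,i=5: odd sum, s = (-3)-5 = -8
j=2,i=6: even sum, s = (-8)+12 = 4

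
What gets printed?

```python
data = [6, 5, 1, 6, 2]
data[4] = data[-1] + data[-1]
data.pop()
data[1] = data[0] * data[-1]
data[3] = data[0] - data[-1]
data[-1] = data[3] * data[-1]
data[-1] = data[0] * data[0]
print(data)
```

data[4] = data[-1]+data[-1] = 2+2 = 4 → [6, 5, 1, 6, 4]
pop() removes 4 → [6, 5, 1, 6]
data[1] = data[0]*data[-1] = 6*6 = 36 → [6, 36, 1, 6]
data[3] = data[0]-data[-1] = 6-6 = 0 → [6, 36, 1, 0]
data[-1] = data[3]*data[-1] = 0*0 = 0 → [6, 36, 1, 0]
data[-1] = data[0]*data[0] = 6*6 = 36 → [6, 36, 1, 36]

[6, 36, 1, 36]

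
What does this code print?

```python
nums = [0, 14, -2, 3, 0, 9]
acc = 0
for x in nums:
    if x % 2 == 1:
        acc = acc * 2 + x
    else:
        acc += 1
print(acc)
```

x=0: not odd, acc = 0+1 = 1
x=14: not odd, acc = 1+1 = 2
x=-2: not odd, acc = 2+1 = 3
x=3: odd, acc = 3*2+3 = 9
x=0: not odd, acc = 9+1 = 10
x=9: odd, acc = 10*2+9 = 29

29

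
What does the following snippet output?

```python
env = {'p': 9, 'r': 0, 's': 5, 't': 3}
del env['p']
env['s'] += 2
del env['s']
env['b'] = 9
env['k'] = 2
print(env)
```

{'r': 0, 't': 3, 'b': 9, 'k': 2}

del 'p' → {'r': 0, 's': 5, 't': 3}
env['s'] = 5+2 = 7 → {'r': 0, 's': 7, 't': 3}
del 's' → {'r': 0, 't': 3}
env['b'] = 9 → {'r': 0, 't': 3, 'b': 9}
env['k'] = 2 → {'r': 0, 't': 3, 'b': 9, 'k': 2}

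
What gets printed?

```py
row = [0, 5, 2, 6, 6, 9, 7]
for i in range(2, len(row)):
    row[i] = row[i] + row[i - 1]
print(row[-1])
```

i=2: row[2] = 2+5 = 7 → [0, 5, 7, 6, 6, 9, 7]
i=3: row[3] = 6+7 = 13 → [0, 5, 7, 13, 6, 9, 7]
i=4: row[4] = 6+13 = 19 → [0, 5, 7, 13, 19, 9, 7]
i=5: row[5] = 9+19 = 28 → [0, 5, 7, 13, 19, 28, 7]
i=6: row[6] = 7+28 = 35 → [0, 5, 7, 13, 19, 28, 35]

35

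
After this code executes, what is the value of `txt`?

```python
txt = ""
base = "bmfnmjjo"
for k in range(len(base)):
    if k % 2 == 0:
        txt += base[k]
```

k=0: add 'b' → 'b'
k=1: skip
k=2: add 'f' → 'bf'
k=3: skip
k=4: add 'm' → 'bfm'
k=5: skip
k=6: add 'j' → 'bfmj'
k=7: skip

'bfmj'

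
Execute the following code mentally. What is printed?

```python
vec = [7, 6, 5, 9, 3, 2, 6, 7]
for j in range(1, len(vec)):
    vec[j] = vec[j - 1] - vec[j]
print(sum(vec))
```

j=1: vec[1] = 7-6 = 1 → [7, 1, 5, 9, 3, 2, 6, 7]
j=2: vec[2] = 1-5 = -4 → [7, 1, -4, 9, 3, 2, 6, 7]
j=3: vec[3] = (-4)-9 = -13 → [7, 1, -4, -13, 3, 2, 6, 7]
j=4: vec[4] = (-13)-3 = -16 → [7, 1, -4, -13, -16, 2, 6, 7]
j=5: vec[5] = (-16)-2 = -18 → [7, 1, -4, -13, -16, -18, 6, 7]
j=6: vec[6] = (-18)-6 = -24 → [7, 1, -4, -13, -16, -18, -24, 7]
j=7: vec[7] = (-24)-7 = -31 → [7, 1, -4, -13, -16, -18, -24, -31]
sum = -98

-98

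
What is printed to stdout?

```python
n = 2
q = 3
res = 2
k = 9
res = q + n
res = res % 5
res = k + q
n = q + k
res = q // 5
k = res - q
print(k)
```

-3

res = 3+2 = 5
res = 5%5 = 0
res = 9+3 = 12
n = 3+9 = 12
res = 3//5 = 0
k = 0-3 = -3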